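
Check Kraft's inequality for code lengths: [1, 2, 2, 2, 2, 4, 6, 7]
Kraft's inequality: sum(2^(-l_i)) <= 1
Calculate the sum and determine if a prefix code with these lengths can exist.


Sum = 2^(-1) + 2^(-2) + 2^(-2) + 2^(-2) + 2^(-2) + 2^(-4) + 2^(-6) + 2^(-7)
    = 0.5 + 0.25 + 0.25 + 0.25 + 0.25 + 0.0625 + 0.015625 + 0.0078125
    = 203/128 = 1.5859375
Since 1.5859375 > 1, Kraft's inequality is NOT satisfied.
A prefix code with these lengths CANNOT exist.

Kraft sum = 1.5859375. Not satisfied.


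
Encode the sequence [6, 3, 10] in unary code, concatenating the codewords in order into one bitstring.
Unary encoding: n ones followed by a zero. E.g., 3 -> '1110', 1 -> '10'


Encode each number as n ones followed by a terminating 0:
  6 -> 1111110 (7 bits)
  3 -> 1110 (4 bits)
  10 -> 11111111110 (11 bits)
Total length = 7 + 4 + 11 = 22 bits.

Unary([6, 3, 10]) = 1111110111011111111110 (22 bits)


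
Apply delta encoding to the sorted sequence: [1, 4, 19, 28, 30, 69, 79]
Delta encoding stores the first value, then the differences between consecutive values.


First value: 1
Deltas:
  4 - 1 = 3
  19 - 4 = 15
  28 - 19 = 9
  30 - 28 = 2
  69 - 30 = 39
  79 - 69 = 10


Delta encoded: [1, 3, 15, 9, 2, 39, 10]


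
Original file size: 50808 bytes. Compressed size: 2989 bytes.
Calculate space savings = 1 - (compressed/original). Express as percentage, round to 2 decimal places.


ratio = compressed/original = 2989/50808 = 0.058829
savings = 1 - ratio = 1 - 0.058829 = 0.941171
as a percentage: 0.941171 * 100 = 94.12%

Space savings = 1 - 2989/50808 = 94.12%


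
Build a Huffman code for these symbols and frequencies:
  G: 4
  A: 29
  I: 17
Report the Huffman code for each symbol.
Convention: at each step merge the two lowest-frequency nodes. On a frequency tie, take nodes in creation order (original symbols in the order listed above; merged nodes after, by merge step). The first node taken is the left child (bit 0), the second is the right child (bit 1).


Huffman tree construction:
Step 1: Merge G(4) + I(17) = 21
Step 2: Merge (G+I)(21) + A(29) = 50
Read each symbol's code off the tree from the root (left child = 0, right child = 1).

Codes:
  G: 00 (length 2)
  A: 1 (length 1)
  I: 01 (length 2)
Average code length: 71/50 = 1.4200 bits/symbol


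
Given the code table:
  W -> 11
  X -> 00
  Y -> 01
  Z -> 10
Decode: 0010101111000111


Decoding:
00 -> X
10 -> Z
10 -> Z
11 -> W
11 -> W
00 -> X
01 -> Y
11 -> W


Result: XZZWWXYW


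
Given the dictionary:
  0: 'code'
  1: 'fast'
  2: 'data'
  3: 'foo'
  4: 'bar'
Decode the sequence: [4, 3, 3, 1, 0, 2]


Look up each index in the dictionary:
  4 -> 'bar'
  3 -> 'foo'
  3 -> 'foo'
  1 -> 'fast'
  0 -> 'code'
  2 -> 'data'

Decoded: "bar foo foo fast code data"


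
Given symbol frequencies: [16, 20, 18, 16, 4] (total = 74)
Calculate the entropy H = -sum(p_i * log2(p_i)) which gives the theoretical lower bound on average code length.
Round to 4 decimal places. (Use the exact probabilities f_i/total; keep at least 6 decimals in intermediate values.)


Per-symbol terms -p_i * log2(p_i) with p_i = f_i/74:
  p = 16/74 = 0.216216: log2(p) = -2.209453, -p*log2(p) = 0.477720
  p = 20/74 = 0.270270: log2(p) = -1.887525, -p*log2(p) = 0.510142
  p = 18/74 = 0.243243: log2(p) = -2.039528, -p*log2(p) = 0.496101
  p = 16/74 = 0.216216: log2(p) = -2.209453, -p*log2(p) = 0.477720
  p = 4/74 = 0.054054: log2(p) = -4.209453, -p*log2(p) = 0.227538
H = 0.477720 + 0.510142 + 0.496101 + 0.477720 + 0.227538 = 2.189221

H = 2.1892 bits/symbol


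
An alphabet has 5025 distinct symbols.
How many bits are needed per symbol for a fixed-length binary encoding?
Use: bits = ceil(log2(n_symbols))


log2(5025) = 12.2949
Bracket: 2^12 = 4096 < 5025 <= 2^13 = 8192
So ceil(log2(5025)) = 13

bits = ceil(log2(5025)) = ceil(12.2949) = 13 bits


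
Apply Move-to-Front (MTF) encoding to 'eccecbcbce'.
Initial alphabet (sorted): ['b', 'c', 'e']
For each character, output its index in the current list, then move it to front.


MTF encoding:
'e': index 2 in ['b', 'c', 'e'] -> ['e', 'b', 'c']
'c': index 2 in ['e', 'b', 'c'] -> ['c', 'e', 'b']
'c': index 0 in ['c', 'e', 'b'] -> ['c', 'e', 'b']
'e': index 1 in ['c', 'e', 'b'] -> ['e', 'c', 'b']
'c': index 1 in ['e', 'c', 'b'] -> ['c', 'e', 'b']
'b': index 2 in ['c', 'e', 'b'] -> ['b', 'c', 'e']
'c': index 1 in ['b', 'c', 'e'] -> ['c', 'b', 'e']
'b': index 1 in ['c', 'b', 'e'] -> ['b', 'c', 'e']
'c': index 1 in ['b', 'c', 'e'] -> ['c', 'b', 'e']
'e': index 2 in ['c', 'b', 'e'] -> ['e', 'c', 'b']


Output: [2, 2, 0, 1, 1, 2, 1, 1, 1, 2]


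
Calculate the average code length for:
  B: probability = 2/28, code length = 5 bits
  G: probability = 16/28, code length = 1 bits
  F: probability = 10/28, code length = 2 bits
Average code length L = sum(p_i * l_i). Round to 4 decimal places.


Weighted contributions p_i * l_i:
  B: (2/28) * 5 = 10/28
  G: (16/28) * 1 = 16/28
  F: (10/28) * 2 = 20/28
Sum = (10 + 16 + 20)/28 = 46/28

L = 46/28 = 1.6429 bits/symbol


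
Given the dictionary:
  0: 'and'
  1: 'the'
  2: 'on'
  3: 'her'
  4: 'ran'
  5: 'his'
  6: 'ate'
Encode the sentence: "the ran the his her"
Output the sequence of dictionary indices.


Look up each word in the dictionary:
  'the' -> 1
  'ran' -> 4
  'the' -> 1
  'his' -> 5
  'her' -> 3

Encoded: [1, 4, 1, 5, 3]


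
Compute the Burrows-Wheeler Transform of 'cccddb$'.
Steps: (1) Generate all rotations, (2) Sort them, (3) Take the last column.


Rotations (sorted):
  0: $cccddb -> last char: b
  1: b$cccdd -> last char: d
  2: cccddb$ -> last char: $
  3: ccddb$c -> last char: c
  4: cddb$cc -> last char: c
  5: db$cccd -> last char: d
  6: ddb$ccc -> last char: c


BWT = bd$ccdc


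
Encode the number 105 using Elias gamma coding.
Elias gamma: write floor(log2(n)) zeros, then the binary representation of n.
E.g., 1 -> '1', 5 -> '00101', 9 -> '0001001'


num_bits = floor(log2(105)) + 1 = 7
leading_zeros = num_bits - 1 = 6
binary(105) = 1101001

Elias gamma(105) = '000000' + '1101001' = 0000001101001 (13 bits)


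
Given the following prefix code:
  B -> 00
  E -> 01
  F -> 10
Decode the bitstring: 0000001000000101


Decoding step by step:
Bits 00 -> B
Bits 00 -> B
Bits 00 -> B
Bits 10 -> F
Bits 00 -> B
Bits 00 -> B
Bits 01 -> E
Bits 01 -> E


Decoded message: BBBFBBEE


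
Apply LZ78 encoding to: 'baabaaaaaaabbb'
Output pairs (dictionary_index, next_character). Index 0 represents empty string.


LZ78 encoding steps:
Dictionary: {0: ''}
Step 1: w='' (idx 0), next='b' -> output (0, 'b'), add 'b' as idx 1
Step 2: w='' (idx 0), next='a' -> output (0, 'a'), add 'a' as idx 2
Step 3: w='a' (idx 2), next='b' -> output (2, 'b'), add 'ab' as idx 3
Step 4: w='a' (idx 2), next='a' -> output (2, 'a'), add 'aa' as idx 4
Step 5: w='aa' (idx 4), next='a' -> output (4, 'a'), add 'aaa' as idx 5
Step 6: w='aa' (idx 4), next='b' -> output (4, 'b'), add 'aab' as idx 6
Step 7: w='b' (idx 1), next='b' -> output (1, 'b'), add 'bb' as idx 7


Encoded: [(0, 'b'), (0, 'a'), (2, 'b'), (2, 'a'), (4, 'a'), (4, 'b'), (1, 'b')]


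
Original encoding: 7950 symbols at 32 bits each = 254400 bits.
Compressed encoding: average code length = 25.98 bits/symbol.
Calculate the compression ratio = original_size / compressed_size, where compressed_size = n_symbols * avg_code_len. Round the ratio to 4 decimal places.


original_size = n_symbols * orig_bits = 7950 * 32 = 254400 bits
compressed_size = n_symbols * avg_code_len = 7950 * 25.98 = 206541.0 bits
ratio = original_size / compressed_size = 254400 / 206541.0 = 1.2317

Compression ratio = 1.2317


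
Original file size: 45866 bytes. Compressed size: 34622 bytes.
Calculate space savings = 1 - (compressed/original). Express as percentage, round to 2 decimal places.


ratio = compressed/original = 34622/45866 = 0.754851
savings = 1 - ratio = 1 - 0.754851 = 0.245149
as a percentage: 0.245149 * 100 = 24.51%

Space savings = 1 - 34622/45866 = 24.51%


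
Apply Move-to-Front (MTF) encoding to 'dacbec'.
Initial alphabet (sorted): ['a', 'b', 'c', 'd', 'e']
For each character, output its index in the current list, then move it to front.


MTF encoding:
'd': index 3 in ['a', 'b', 'c', 'd', 'e'] -> ['d', 'a', 'b', 'c', 'e']
'a': index 1 in ['d', 'a', 'b', 'c', 'e'] -> ['a', 'd', 'b', 'c', 'e']
'c': index 3 in ['a', 'd', 'b', 'c', 'e'] -> ['c', 'a', 'd', 'b', 'e']
'b': index 3 in ['c', 'a', 'd', 'b', 'e'] -> ['b', 'c', 'a', 'd', 'e']
'e': index 4 in ['b', 'c', 'a', 'd', 'e'] -> ['e', 'b', 'c', 'a', 'd']
'c': index 2 in ['e', 'b', 'c', 'a', 'd'] -> ['c', 'e', 'b', 'a', 'd']


Output: [3, 1, 3, 3, 4, 2]


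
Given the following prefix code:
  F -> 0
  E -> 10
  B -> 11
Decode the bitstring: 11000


Decoding step by step:
Bits 11 -> B
Bits 0 -> F
Bits 0 -> F
Bits 0 -> F


Decoded message: BFFF


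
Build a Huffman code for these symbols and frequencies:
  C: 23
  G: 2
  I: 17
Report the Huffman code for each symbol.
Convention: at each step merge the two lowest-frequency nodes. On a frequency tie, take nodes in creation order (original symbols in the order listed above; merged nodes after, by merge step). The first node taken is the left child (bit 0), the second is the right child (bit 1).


Huffman tree construction:
Step 1: Merge G(2) + I(17) = 19
Step 2: Merge (G+I)(19) + C(23) = 42
Read each symbol's code off the tree from the root (left child = 0, right child = 1).

Codes:
  C: 1 (length 1)
  G: 00 (length 2)
  I: 01 (length 2)
Average code length: 61/42 = 1.4524 bits/symbol


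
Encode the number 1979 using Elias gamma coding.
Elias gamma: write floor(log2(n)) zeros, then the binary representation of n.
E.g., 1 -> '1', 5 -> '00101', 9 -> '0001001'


num_bits = floor(log2(1979)) + 1 = 11
leading_zeros = num_bits - 1 = 10
binary(1979) = 11110111011

Elias gamma(1979) = '0000000000' + '11110111011' = 000000000011110111011 (21 bits)


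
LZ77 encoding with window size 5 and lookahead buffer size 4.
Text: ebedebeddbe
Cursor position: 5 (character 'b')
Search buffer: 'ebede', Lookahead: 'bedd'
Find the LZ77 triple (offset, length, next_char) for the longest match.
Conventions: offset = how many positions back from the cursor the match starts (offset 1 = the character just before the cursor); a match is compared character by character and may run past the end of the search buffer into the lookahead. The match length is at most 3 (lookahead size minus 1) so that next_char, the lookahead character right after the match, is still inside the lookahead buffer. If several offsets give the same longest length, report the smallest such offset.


Try each offset into the search buffer:
  offset=1 (pos 4, char 'e'): match length 0
  offset=2 (pos 3, char 'd'): match length 0
  offset=3 (pos 2, char 'e'): match length 0
  offset=4 (pos 1, char 'b'): match length 3
  offset=5 (pos 0, char 'e'): match length 0
Longest match has length 3 at offset 4.
next_char = character at position 5 + 3 = 8 -> 'd'

Best match: offset=4, length=3 (matching 'bed' starting at position 1)
LZ77 triple: (4, 3, 'd')


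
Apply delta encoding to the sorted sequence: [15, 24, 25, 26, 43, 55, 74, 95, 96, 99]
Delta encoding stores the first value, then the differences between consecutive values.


First value: 15
Deltas:
  24 - 15 = 9
  25 - 24 = 1
  26 - 25 = 1
  43 - 26 = 17
  55 - 43 = 12
  74 - 55 = 19
  95 - 74 = 21
  96 - 95 = 1
  99 - 96 = 3


Delta encoded: [15, 9, 1, 1, 17, 12, 19, 21, 1, 3]


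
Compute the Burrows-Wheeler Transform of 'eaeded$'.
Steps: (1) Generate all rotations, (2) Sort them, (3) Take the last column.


Rotations (sorted):
  0: $eaeded -> last char: d
  1: aeded$e -> last char: e
  2: d$eaede -> last char: e
  3: ded$eae -> last char: e
  4: eaeded$ -> last char: $
  5: ed$eaed -> last char: d
  6: eded$ea -> last char: a


BWT = deee$da


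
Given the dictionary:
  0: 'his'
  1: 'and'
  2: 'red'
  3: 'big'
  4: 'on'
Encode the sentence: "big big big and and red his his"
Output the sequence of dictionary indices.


Look up each word in the dictionary:
  'big' -> 3
  'big' -> 3
  'big' -> 3
  'and' -> 1
  'and' -> 1
  'red' -> 2
  'his' -> 0
  'his' -> 0

Encoded: [3, 3, 3, 1, 1, 2, 0, 0]


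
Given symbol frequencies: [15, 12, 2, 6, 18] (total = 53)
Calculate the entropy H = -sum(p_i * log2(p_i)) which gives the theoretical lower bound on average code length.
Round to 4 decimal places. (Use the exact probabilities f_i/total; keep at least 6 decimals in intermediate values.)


Per-symbol terms -p_i * log2(p_i) with p_i = f_i/53:
  p = 15/53 = 0.283019: log2(p) = -1.821030, -p*log2(p) = 0.515386
  p = 12/53 = 0.226415: log2(p) = -2.142958, -p*log2(p) = 0.485198
  p = 2/53 = 0.037736: log2(p) = -4.727920, -p*log2(p) = 0.178412
  p = 6/53 = 0.113208: log2(p) = -3.142958, -p*log2(p) = 0.355807
  p = 18/53 = 0.339623: log2(p) = -1.557995, -p*log2(p) = 0.529131
H = 0.515386 + 0.485198 + 0.178412 + 0.355807 + 0.529131 = 2.063934

H = 2.0639 bits/symbol


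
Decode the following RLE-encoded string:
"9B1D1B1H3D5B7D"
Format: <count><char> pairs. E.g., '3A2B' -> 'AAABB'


Expanding each <count><char> pair:
  9B -> 'BBBBBBBBB'
  1D -> 'D'
  1B -> 'B'
  1H -> 'H'
  3D -> 'DDD'
  5B -> 'BBBBB'
  7D -> 'DDDDDDD'

Decoded = BBBBBBBBBDBHDDDBBBBBDDDDDDD


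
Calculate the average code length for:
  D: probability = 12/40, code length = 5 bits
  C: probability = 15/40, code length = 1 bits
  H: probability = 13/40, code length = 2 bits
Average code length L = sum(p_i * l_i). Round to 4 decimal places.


Weighted contributions p_i * l_i:
  D: (12/40) * 5 = 60/40
  C: (15/40) * 1 = 15/40
  H: (13/40) * 2 = 26/40
Sum = (60 + 15 + 26)/40 = 101/40

L = 101/40 = 2.5250 bits/symbol


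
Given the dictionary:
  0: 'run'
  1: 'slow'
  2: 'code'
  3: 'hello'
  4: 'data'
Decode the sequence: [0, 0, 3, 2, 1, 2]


Look up each index in the dictionary:
  0 -> 'run'
  0 -> 'run'
  3 -> 'hello'
  2 -> 'code'
  1 -> 'slow'
  2 -> 'code'

Decoded: "run run hello code slow code"


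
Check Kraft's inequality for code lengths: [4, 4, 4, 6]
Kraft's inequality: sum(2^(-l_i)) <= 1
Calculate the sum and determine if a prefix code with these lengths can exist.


Sum = 2^(-4) + 2^(-4) + 2^(-4) + 2^(-6)
    = 0.0625 + 0.0625 + 0.0625 + 0.015625
    = 13/64 = 0.203125
Since 0.203125 <= 1, Kraft's inequality IS satisfied.
A prefix code with these lengths CAN exist.

Kraft sum = 0.203125. Satisfied.


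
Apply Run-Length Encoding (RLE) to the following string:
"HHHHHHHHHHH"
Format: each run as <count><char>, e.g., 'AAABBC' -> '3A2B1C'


Scanning runs left to right:
  i=0: run of 'H' x 11 -> '11H'

RLE = 11H


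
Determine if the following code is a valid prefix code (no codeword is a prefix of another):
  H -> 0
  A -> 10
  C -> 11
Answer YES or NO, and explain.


Checking each pair (does one codeword prefix another?):
  H='0' vs A='10': no prefix
  H='0' vs C='11': no prefix
  A='10' vs H='0': no prefix
  A='10' vs C='11': no prefix
  C='11' vs H='0': no prefix
  C='11' vs A='10': no prefix
No violation found over all pairs.

YES -- this is a valid prefix code. No codeword is a prefix of any other codeword.


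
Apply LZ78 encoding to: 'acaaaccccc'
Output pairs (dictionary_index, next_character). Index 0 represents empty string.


LZ78 encoding steps:
Dictionary: {0: ''}
Step 1: w='' (idx 0), next='a' -> output (0, 'a'), add 'a' as idx 1
Step 2: w='' (idx 0), next='c' -> output (0, 'c'), add 'c' as idx 2
Step 3: w='a' (idx 1), next='a' -> output (1, 'a'), add 'aa' as idx 3
Step 4: w='a' (idx 1), next='c' -> output (1, 'c'), add 'ac' as idx 4
Step 5: w='c' (idx 2), next='c' -> output (2, 'c'), add 'cc' as idx 5
Step 6: w='cc' (idx 5), end of input -> output (5, '')


Encoded: [(0, 'a'), (0, 'c'), (1, 'a'), (1, 'c'), (2, 'c'), (5, '')]


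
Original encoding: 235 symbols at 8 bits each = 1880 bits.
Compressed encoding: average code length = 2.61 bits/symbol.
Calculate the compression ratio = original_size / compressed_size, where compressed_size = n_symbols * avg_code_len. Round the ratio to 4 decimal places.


original_size = n_symbols * orig_bits = 235 * 8 = 1880 bits
compressed_size = n_symbols * avg_code_len = 235 * 2.61 = 613.35 bits
ratio = original_size / compressed_size = 1880 / 613.35 = 3.0651

Compression ratio = 3.0651


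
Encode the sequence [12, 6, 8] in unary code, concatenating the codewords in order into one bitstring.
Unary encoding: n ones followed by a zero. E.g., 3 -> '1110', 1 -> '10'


Encode each number as n ones followed by a terminating 0:
  12 -> 1111111111110 (13 bits)
  6 -> 1111110 (7 bits)
  8 -> 111111110 (9 bits)
Total length = 13 + 7 + 9 = 29 bits.

Unary([12, 6, 8]) = 11111111111101111110111111110 (29 bits)


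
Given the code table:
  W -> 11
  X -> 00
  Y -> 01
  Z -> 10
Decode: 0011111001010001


Decoding:
00 -> X
11 -> W
11 -> W
10 -> Z
01 -> Y
01 -> Y
00 -> X
01 -> Y


Result: XWWZYYXY


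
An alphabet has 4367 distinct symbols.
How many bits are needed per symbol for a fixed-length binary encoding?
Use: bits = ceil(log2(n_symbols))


log2(4367) = 12.0924
Bracket: 2^12 = 4096 < 4367 <= 2^13 = 8192
So ceil(log2(4367)) = 13

bits = ceil(log2(4367)) = ceil(12.0924) = 13 bits


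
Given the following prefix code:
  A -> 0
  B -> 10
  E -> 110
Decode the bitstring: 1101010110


Decoding step by step:
Bits 110 -> E
Bits 10 -> B
Bits 10 -> B
Bits 110 -> E


Decoded message: EBBE


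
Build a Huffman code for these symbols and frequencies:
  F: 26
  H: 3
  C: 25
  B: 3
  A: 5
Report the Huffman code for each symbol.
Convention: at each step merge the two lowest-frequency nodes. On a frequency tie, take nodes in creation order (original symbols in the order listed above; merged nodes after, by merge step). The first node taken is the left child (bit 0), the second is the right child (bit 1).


Huffman tree construction:
Step 1: Merge H(3) + B(3) = 6
Step 2: Merge A(5) + (H+B)(6) = 11
Step 3: Merge (A+(H+B))(11) + C(25) = 36
Step 4: Merge F(26) + ((A+(H+B))+C)(36) = 62
Read each symbol's code off the tree from the root (left child = 0, right child = 1).

Codes:
  F: 0 (length 1)
  H: 1010 (length 4)
  C: 11 (length 2)
  B: 1011 (length 4)
  A: 100 (length 3)
Average code length: 115/62 = 1.8548 bits/symbol


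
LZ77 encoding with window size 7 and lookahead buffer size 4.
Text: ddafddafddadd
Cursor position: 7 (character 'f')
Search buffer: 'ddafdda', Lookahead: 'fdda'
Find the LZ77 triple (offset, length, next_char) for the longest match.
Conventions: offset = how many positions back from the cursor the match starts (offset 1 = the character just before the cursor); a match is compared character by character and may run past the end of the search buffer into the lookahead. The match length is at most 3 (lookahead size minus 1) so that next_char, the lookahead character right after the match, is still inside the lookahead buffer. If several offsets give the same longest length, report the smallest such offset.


Try each offset into the search buffer:
  offset=1 (pos 6, char 'a'): match length 0
  offset=2 (pos 5, char 'd'): match length 0
  offset=3 (pos 4, char 'd'): match length 0
  offset=4 (pos 3, char 'f'): match length 3
  offset=5 (pos 2, char 'a'): match length 0
  offset=6 (pos 1, char 'd'): match length 0
  offset=7 (pos 0, char 'd'): match length 0
Longest match has length 3 at offset 4.
next_char = character at position 7 + 3 = 10 -> 'a'

Best match: offset=4, length=3 (matching 'fdd' starting at position 3)
LZ77 triple: (4, 3, 'a')


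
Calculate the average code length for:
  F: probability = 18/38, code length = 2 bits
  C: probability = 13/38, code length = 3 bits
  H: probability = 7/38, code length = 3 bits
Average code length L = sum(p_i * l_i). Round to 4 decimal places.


Weighted contributions p_i * l_i:
  F: (18/38) * 2 = 36/38
  C: (13/38) * 3 = 39/38
  H: (7/38) * 3 = 21/38
Sum = (36 + 39 + 21)/38 = 96/38

L = 96/38 = 2.5263 bits/symbol


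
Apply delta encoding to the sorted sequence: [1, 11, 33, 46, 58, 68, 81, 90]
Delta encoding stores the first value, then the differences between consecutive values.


First value: 1
Deltas:
  11 - 1 = 10
  33 - 11 = 22
  46 - 33 = 13
  58 - 46 = 12
  68 - 58 = 10
  81 - 68 = 13
  90 - 81 = 9


Delta encoded: [1, 10, 22, 13, 12, 10, 13, 9]


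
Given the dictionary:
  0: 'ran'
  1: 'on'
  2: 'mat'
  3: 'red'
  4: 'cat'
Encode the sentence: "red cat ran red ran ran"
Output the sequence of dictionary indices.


Look up each word in the dictionary:
  'red' -> 3
  'cat' -> 4
  'ran' -> 0
  'red' -> 3
  'ran' -> 0
  'ran' -> 0

Encoded: [3, 4, 0, 3, 0, 0]


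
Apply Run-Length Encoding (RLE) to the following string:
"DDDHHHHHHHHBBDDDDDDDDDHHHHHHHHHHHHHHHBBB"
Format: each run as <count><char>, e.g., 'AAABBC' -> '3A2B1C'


Scanning runs left to right:
  i=0: run of 'D' x 3 -> '3D'
  i=3: run of 'H' x 8 -> '8H'
  i=11: run of 'B' x 2 -> '2B'
  i=13: run of 'D' x 9 -> '9D'
  i=22: run of 'H' x 15 -> '15H'
  i=37: run of 'B' x 3 -> '3B'

RLE = 3D8H2B9D15H3B


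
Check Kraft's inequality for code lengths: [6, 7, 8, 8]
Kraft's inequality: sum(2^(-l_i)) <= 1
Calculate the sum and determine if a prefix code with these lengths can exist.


Sum = 2^(-6) + 2^(-7) + 2^(-8) + 2^(-8)
    = 0.015625 + 0.0078125 + 0.00390625 + 0.00390625
    = 8/256 = 0.03125
Since 0.03125 <= 1, Kraft's inequality IS satisfied.
A prefix code with these lengths CAN exist.

Kraft sum = 0.03125. Satisfied.


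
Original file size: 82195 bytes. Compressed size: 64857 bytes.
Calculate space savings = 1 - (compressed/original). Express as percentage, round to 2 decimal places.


ratio = compressed/original = 64857/82195 = 0.789063
savings = 1 - ratio = 1 - 0.789063 = 0.210937
as a percentage: 0.210937 * 100 = 21.09%

Space savings = 1 - 64857/82195 = 21.09%


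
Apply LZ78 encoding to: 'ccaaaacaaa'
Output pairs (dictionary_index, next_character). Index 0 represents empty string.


LZ78 encoding steps:
Dictionary: {0: ''}
Step 1: w='' (idx 0), next='c' -> output (0, 'c'), add 'c' as idx 1
Step 2: w='c' (idx 1), next='a' -> output (1, 'a'), add 'ca' as idx 2
Step 3: w='' (idx 0), next='a' -> output (0, 'a'), add 'a' as idx 3
Step 4: w='a' (idx 3), next='a' -> output (3, 'a'), add 'aa' as idx 4
Step 5: w='ca' (idx 2), next='a' -> output (2, 'a'), add 'caa' as idx 5
Step 6: w='a' (idx 3), end of input -> output (3, '')


Encoded: [(0, 'c'), (1, 'a'), (0, 'a'), (3, 'a'), (2, 'a'), (3, '')]


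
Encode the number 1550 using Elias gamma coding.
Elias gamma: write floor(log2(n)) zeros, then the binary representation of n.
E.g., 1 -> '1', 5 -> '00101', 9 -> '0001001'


num_bits = floor(log2(1550)) + 1 = 11
leading_zeros = num_bits - 1 = 10
binary(1550) = 11000001110

Elias gamma(1550) = '0000000000' + '11000001110' = 000000000011000001110 (21 bits)


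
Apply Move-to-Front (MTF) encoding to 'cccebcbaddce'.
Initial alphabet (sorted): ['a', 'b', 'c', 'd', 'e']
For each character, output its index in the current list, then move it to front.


MTF encoding:
'c': index 2 in ['a', 'b', 'c', 'd', 'e'] -> ['c', 'a', 'b', 'd', 'e']
'c': index 0 in ['c', 'a', 'b', 'd', 'e'] -> ['c', 'a', 'b', 'd', 'e']
'c': index 0 in ['c', 'a', 'b', 'd', 'e'] -> ['c', 'a', 'b', 'd', 'e']
'e': index 4 in ['c', 'a', 'b', 'd', 'e'] -> ['e', 'c', 'a', 'b', 'd']
'b': index 3 in ['e', 'c', 'a', 'b', 'd'] -> ['b', 'e', 'c', 'a', 'd']
'c': index 2 in ['b', 'e', 'c', 'a', 'd'] -> ['c', 'b', 'e', 'a', 'd']
'b': index 1 in ['c', 'b', 'e', 'a', 'd'] -> ['b', 'c', 'e', 'a', 'd']
'a': index 3 in ['b', 'c', 'e', 'a', 'd'] -> ['a', 'b', 'c', 'e', 'd']
'd': index 4 in ['a', 'b', 'c', 'e', 'd'] -> ['d', 'a', 'b', 'c', 'e']
'd': index 0 in ['d', 'a', 'b', 'c', 'e'] -> ['d', 'a', 'b', 'c', 'e']
'c': index 3 in ['d', 'a', 'b', 'c', 'e'] -> ['c', 'd', 'a', 'b', 'e']
'e': index 4 in ['c', 'd', 'a', 'b', 'e'] -> ['e', 'c', 'd', 'a', 'b']


Output: [2, 0, 0, 4, 3, 2, 1, 3, 4, 0, 3, 4]


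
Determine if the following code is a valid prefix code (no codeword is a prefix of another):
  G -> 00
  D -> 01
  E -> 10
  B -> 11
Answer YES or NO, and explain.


Checking each pair (does one codeword prefix another?):
  G='00' vs D='01': no prefix
  G='00' vs E='10': no prefix
  G='00' vs B='11': no prefix
  D='01' vs G='00': no prefix
  D='01' vs E='10': no prefix
  D='01' vs B='11': no prefix
  E='10' vs G='00': no prefix
  E='10' vs D='01': no prefix
  E='10' vs B='11': no prefix
  B='11' vs G='00': no prefix
  B='11' vs D='01': no prefix
  B='11' vs E='10': no prefix
No violation found over all pairs.

YES -- this is a valid prefix code. No codeword is a prefix of any other codeword.


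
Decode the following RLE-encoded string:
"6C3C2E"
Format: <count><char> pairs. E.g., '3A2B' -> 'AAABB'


Expanding each <count><char> pair:
  6C -> 'CCCCCC'
  3C -> 'CCC'
  2E -> 'EE'

Decoded = CCCCCCCCCEE


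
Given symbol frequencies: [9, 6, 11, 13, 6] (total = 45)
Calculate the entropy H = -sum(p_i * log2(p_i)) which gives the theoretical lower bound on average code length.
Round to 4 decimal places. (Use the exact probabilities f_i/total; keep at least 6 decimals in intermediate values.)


Per-symbol terms -p_i * log2(p_i) with p_i = f_i/45:
  p = 9/45 = 0.200000: log2(p) = -2.321928, -p*log2(p) = 0.464386
  p = 6/45 = 0.133333: log2(p) = -2.906891, -p*log2(p) = 0.387585
  p = 11/45 = 0.244444: log2(p) = -2.032421, -p*log2(p) = 0.496814
  p = 13/45 = 0.288889: log2(p) = -1.791413, -p*log2(p) = 0.517519
  p = 6/45 = 0.133333: log2(p) = -2.906891, -p*log2(p) = 0.387585
H = 0.464386 + 0.387585 + 0.496814 + 0.517519 + 0.387585 = 2.253889

H = 2.2539 bits/symbol


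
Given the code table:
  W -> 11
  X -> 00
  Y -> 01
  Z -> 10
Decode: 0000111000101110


Decoding:
00 -> X
00 -> X
11 -> W
10 -> Z
00 -> X
10 -> Z
11 -> W
10 -> Z


Result: XXWZXZWZ


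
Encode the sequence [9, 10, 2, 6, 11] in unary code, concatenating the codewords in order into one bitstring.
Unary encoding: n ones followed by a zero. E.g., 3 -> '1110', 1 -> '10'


Encode each number as n ones followed by a terminating 0:
  9 -> 1111111110 (10 bits)
  10 -> 11111111110 (11 bits)
  2 -> 110 (3 bits)
  6 -> 1111110 (7 bits)
  11 -> 111111111110 (12 bits)
Total length = 10 + 11 + 3 + 7 + 12 = 43 bits.

Unary([9, 10, 2, 6, 11]) = 1111111110111111111101101111110111111111110 (43 bits)


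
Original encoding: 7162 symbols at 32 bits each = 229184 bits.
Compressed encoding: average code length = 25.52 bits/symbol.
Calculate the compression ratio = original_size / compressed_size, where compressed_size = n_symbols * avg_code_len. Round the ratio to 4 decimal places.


original_size = n_symbols * orig_bits = 7162 * 32 = 229184 bits
compressed_size = n_symbols * avg_code_len = 7162 * 25.52 = 182774.24 bits
ratio = original_size / compressed_size = 229184 / 182774.24 = 1.2539

Compression ratio = 1.2539


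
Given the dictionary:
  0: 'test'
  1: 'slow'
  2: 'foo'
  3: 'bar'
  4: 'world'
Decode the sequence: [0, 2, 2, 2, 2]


Look up each index in the dictionary:
  0 -> 'test'
  2 -> 'foo'
  2 -> 'foo'
  2 -> 'foo'
  2 -> 'foo'

Decoded: "test foo foo foo foo"


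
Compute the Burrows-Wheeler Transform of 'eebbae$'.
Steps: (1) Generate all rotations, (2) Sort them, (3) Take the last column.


Rotations (sorted):
  0: $eebbae -> last char: e
  1: ae$eebb -> last char: b
  2: bae$eeb -> last char: b
  3: bbae$ee -> last char: e
  4: e$eebba -> last char: a
  5: ebbae$e -> last char: e
  6: eebbae$ -> last char: $


BWT = ebbeae$


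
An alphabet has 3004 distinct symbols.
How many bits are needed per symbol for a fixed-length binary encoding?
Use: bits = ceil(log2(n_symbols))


log2(3004) = 11.5527
Bracket: 2^11 = 2048 < 3004 <= 2^12 = 4096
So ceil(log2(3004)) = 12

bits = ceil(log2(3004)) = ceil(11.5527) = 12 bits


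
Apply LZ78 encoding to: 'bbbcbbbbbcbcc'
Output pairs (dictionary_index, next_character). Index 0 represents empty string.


LZ78 encoding steps:
Dictionary: {0: ''}
Step 1: w='' (idx 0), next='b' -> output (0, 'b'), add 'b' as idx 1
Step 2: w='b' (idx 1), next='b' -> output (1, 'b'), add 'bb' as idx 2
Step 3: w='' (idx 0), next='c' -> output (0, 'c'), add 'c' as idx 3
Step 4: w='bb' (idx 2), next='b' -> output (2, 'b'), add 'bbb' as idx 4
Step 5: w='bb' (idx 2), next='c' -> output (2, 'c'), add 'bbc' as idx 5
Step 6: w='b' (idx 1), next='c' -> output (1, 'c'), add 'bc' as idx 6
Step 7: w='c' (idx 3), end of input -> output (3, '')


Encoded: [(0, 'b'), (1, 'b'), (0, 'c'), (2, 'b'), (2, 'c'), (1, 'c'), (3, '')]


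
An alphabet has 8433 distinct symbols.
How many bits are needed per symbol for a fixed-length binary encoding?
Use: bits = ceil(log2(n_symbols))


log2(8433) = 13.0418
Bracket: 2^13 = 8192 < 8433 <= 2^14 = 16384
So ceil(log2(8433)) = 14

bits = ceil(log2(8433)) = ceil(13.0418) = 14 bits


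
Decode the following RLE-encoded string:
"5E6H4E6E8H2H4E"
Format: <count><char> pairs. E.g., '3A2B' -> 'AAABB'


Expanding each <count><char> pair:
  5E -> 'EEEEE'
  6H -> 'HHHHHH'
  4E -> 'EEEE'
  6E -> 'EEEEEE'
  8H -> 'HHHHHHHH'
  2H -> 'HH'
  4E -> 'EEEE'

Decoded = EEEEEHHHHHHEEEEEEEEEEHHHHHHHHHHEEEE


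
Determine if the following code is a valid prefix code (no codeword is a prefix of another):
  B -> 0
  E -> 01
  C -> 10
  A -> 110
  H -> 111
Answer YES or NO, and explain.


Checking each pair (does one codeword prefix another?):
  B='0' vs E='01': prefix -- VIOLATION

NO -- this is NOT a valid prefix code. B (0) is a prefix of E (01).


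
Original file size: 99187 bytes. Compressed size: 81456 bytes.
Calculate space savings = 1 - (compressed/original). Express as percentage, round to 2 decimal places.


ratio = compressed/original = 81456/99187 = 0.821237
savings = 1 - ratio = 1 - 0.821237 = 0.178763
as a percentage: 0.178763 * 100 = 17.88%

Space savings = 1 - 81456/99187 = 17.88%


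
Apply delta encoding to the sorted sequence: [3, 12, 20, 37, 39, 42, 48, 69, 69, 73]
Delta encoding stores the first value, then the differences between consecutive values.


First value: 3
Deltas:
  12 - 3 = 9
  20 - 12 = 8
  37 - 20 = 17
  39 - 37 = 2
  42 - 39 = 3
  48 - 42 = 6
  69 - 48 = 21
  69 - 69 = 0
  73 - 69 = 4


Delta encoded: [3, 9, 8, 17, 2, 3, 6, 21, 0, 4]


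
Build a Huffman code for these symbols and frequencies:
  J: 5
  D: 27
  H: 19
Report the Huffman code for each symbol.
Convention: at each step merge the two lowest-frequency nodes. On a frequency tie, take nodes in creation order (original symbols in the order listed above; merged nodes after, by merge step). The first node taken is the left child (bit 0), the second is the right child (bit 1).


Huffman tree construction:
Step 1: Merge J(5) + H(19) = 24
Step 2: Merge (J+H)(24) + D(27) = 51
Read each symbol's code off the tree from the root (left child = 0, right child = 1).

Codes:
  J: 00 (length 2)
  D: 1 (length 1)
  H: 01 (length 2)
Average code length: 75/51 = 1.4706 bits/symbol


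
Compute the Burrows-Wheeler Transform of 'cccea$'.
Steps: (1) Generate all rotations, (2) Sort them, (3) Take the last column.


Rotations (sorted):
  0: $cccea -> last char: a
  1: a$ccce -> last char: e
  2: cccea$ -> last char: $
  3: ccea$c -> last char: c
  4: cea$cc -> last char: c
  5: ea$ccc -> last char: c


BWT = ae$ccc


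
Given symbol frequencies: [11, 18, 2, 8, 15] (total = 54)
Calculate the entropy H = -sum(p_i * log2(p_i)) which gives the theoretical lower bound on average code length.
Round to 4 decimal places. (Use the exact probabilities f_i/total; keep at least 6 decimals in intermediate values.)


Per-symbol terms -p_i * log2(p_i) with p_i = f_i/54:
  p = 11/54 = 0.203704: log2(p) = -2.295456, -p*log2(p) = 0.467593
  p = 18/54 = 0.333333: log2(p) = -1.584963, -p*log2(p) = 0.528321
  p = 2/54 = 0.037037: log2(p) = -4.754888, -p*log2(p) = 0.176107
  p = 8/54 = 0.148148: log2(p) = -2.754888, -p*log2(p) = 0.408131
  p = 15/54 = 0.277778: log2(p) = -1.847997, -p*log2(p) = 0.513332
H = 0.467593 + 0.528321 + 0.176107 + 0.408131 + 0.513332 = 2.093484

H = 2.0935 bits/symbol


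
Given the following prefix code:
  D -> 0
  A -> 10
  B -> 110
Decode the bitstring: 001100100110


Decoding step by step:
Bits 0 -> D
Bits 0 -> D
Bits 110 -> B
Bits 0 -> D
Bits 10 -> A
Bits 0 -> D
Bits 110 -> B


Decoded message: DDBDADB


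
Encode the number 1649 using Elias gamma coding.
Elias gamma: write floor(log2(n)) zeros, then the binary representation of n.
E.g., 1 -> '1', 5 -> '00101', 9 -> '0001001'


num_bits = floor(log2(1649)) + 1 = 11
leading_zeros = num_bits - 1 = 10
binary(1649) = 11001110001

Elias gamma(1649) = '0000000000' + '11001110001' = 000000000011001110001 (21 bits)


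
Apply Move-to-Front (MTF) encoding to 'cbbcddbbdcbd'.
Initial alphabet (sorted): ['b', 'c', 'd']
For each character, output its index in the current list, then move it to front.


MTF encoding:
'c': index 1 in ['b', 'c', 'd'] -> ['c', 'b', 'd']
'b': index 1 in ['c', 'b', 'd'] -> ['b', 'c', 'd']
'b': index 0 in ['b', 'c', 'd'] -> ['b', 'c', 'd']
'c': index 1 in ['b', 'c', 'd'] -> ['c', 'b', 'd']
'd': index 2 in ['c', 'b', 'd'] -> ['d', 'c', 'b']
'd': index 0 in ['d', 'c', 'b'] -> ['d', 'c', 'b']
'b': index 2 in ['d', 'c', 'b'] -> ['b', 'd', 'c']
'b': index 0 in ['b', 'd', 'c'] -> ['b', 'd', 'c']
'd': index 1 in ['b', 'd', 'c'] -> ['d', 'b', 'c']
'c': index 2 in ['d', 'b', 'c'] -> ['c', 'd', 'b']
'b': index 2 in ['c', 'd', 'b'] -> ['b', 'c', 'd']
'd': index 2 in ['b', 'c', 'd'] -> ['d', 'b', 'c']


Output: [1, 1, 0, 1, 2, 0, 2, 0, 1, 2, 2, 2]


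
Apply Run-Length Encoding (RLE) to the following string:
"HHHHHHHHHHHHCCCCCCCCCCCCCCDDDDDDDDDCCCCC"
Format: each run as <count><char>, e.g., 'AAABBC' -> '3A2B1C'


Scanning runs left to right:
  i=0: run of 'H' x 12 -> '12H'
  i=12: run of 'C' x 14 -> '14C'
  i=26: run of 'D' x 9 -> '9D'
  i=35: run of 'C' x 5 -> '5C'

RLE = 12H14C9D5C


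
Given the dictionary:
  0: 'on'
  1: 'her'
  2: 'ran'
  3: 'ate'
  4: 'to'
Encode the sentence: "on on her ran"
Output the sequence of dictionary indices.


Look up each word in the dictionary:
  'on' -> 0
  'on' -> 0
  'her' -> 1
  'ran' -> 2

Encoded: [0, 0, 1, 2]


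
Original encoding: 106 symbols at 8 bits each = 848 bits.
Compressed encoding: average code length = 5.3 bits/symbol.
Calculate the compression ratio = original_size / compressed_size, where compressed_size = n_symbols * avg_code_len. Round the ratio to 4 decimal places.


original_size = n_symbols * orig_bits = 106 * 8 = 848 bits
compressed_size = n_symbols * avg_code_len = 106 * 5.3 = 561.8 bits
ratio = original_size / compressed_size = 848 / 561.8 = 1.5094

Compression ratio = 1.5094


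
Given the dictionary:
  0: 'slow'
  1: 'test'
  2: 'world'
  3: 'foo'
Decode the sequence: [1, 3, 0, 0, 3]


Look up each index in the dictionary:
  1 -> 'test'
  3 -> 'foo'
  0 -> 'slow'
  0 -> 'slow'
  3 -> 'foo'

Decoded: "test foo slow slow foo"


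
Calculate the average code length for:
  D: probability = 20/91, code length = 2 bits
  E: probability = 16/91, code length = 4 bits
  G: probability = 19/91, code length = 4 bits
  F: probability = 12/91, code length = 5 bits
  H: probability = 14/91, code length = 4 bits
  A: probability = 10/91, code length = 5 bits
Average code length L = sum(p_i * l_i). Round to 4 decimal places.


Weighted contributions p_i * l_i:
  D: (20/91) * 2 = 40/91
  E: (16/91) * 4 = 64/91
  G: (19/91) * 4 = 76/91
  F: (12/91) * 5 = 60/91
  H: (14/91) * 4 = 56/91
  A: (10/91) * 5 = 50/91
Sum = (40 + 64 + 76 + 60 + 56 + 50)/91 = 346/91

L = 346/91 = 3.8022 bits/symbol


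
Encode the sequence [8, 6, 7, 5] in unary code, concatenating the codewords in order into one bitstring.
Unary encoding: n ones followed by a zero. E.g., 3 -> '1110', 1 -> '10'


Encode each number as n ones followed by a terminating 0:
  8 -> 111111110 (9 bits)
  6 -> 1111110 (7 bits)
  7 -> 11111110 (8 bits)
  5 -> 111110 (6 bits)
Total length = 9 + 7 + 8 + 6 = 30 bits.

Unary([8, 6, 7, 5]) = 111111110111111011111110111110 (30 bits)


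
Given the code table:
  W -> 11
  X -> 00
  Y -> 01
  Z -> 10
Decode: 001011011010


Decoding:
00 -> X
10 -> Z
11 -> W
01 -> Y
10 -> Z
10 -> Z


Result: XZWYZZ


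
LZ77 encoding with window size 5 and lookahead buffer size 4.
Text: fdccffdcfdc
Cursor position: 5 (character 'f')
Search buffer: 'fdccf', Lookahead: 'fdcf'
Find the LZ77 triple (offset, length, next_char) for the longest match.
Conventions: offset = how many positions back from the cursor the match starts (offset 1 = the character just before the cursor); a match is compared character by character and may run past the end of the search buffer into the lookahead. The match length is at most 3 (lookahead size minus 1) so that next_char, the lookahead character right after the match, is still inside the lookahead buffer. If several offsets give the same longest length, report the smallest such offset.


Try each offset into the search buffer:
  offset=1 (pos 4, char 'f'): match length 1
  offset=2 (pos 3, char 'c'): match length 0
  offset=3 (pos 2, char 'c'): match length 0
  offset=4 (pos 1, char 'd'): match length 0
  offset=5 (pos 0, char 'f'): match length 3
Longest match has length 3 at offset 5.
next_char = character at position 5 + 3 = 8 -> 'f'

Best match: offset=5, length=3 (matching 'fdc' starting at position 0)
LZ77 triple: (5, 3, 'f')


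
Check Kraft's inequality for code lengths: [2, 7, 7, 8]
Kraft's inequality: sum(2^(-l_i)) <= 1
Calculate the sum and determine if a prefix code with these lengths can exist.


Sum = 2^(-2) + 2^(-7) + 2^(-7) + 2^(-8)
    = 0.25 + 0.0078125 + 0.0078125 + 0.00390625
    = 69/256 = 0.26953125
Since 0.26953125 <= 1, Kraft's inequality IS satisfied.
A prefix code with these lengths CAN exist.

Kraft sum = 0.26953125. Satisfied.


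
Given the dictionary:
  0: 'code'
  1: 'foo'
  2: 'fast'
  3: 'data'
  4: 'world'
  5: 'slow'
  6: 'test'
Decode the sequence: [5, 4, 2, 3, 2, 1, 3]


Look up each index in the dictionary:
  5 -> 'slow'
  4 -> 'world'
  2 -> 'fast'
  3 -> 'data'
  2 -> 'fast'
  1 -> 'foo'
  3 -> 'data'

Decoded: "slow world fast data fast foo data"


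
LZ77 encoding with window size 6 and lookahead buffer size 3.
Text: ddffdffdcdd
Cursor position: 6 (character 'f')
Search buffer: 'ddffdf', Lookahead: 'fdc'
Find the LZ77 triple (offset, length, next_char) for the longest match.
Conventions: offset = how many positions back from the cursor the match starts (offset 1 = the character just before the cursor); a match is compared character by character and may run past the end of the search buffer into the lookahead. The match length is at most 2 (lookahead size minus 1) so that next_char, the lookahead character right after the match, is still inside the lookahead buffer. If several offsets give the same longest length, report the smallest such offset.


Try each offset into the search buffer:
  offset=1 (pos 5, char 'f'): match length 1
  offset=2 (pos 4, char 'd'): match length 0
  offset=3 (pos 3, char 'f'): match length 2
  offset=4 (pos 2, char 'f'): match length 1
  offset=5 (pos 1, char 'd'): match length 0
  offset=6 (pos 0, char 'd'): match length 0
Longest match has length 2 at offset 3.
next_char = character at position 6 + 2 = 8 -> 'c'

Best match: offset=3, length=2 (matching 'fd' starting at position 3)
LZ77 triple: (3, 2, 'c')


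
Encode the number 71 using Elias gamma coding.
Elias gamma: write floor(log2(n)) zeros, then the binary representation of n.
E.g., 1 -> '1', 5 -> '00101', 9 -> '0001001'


num_bits = floor(log2(71)) + 1 = 7
leading_zeros = num_bits - 1 = 6
binary(71) = 1000111

Elias gamma(71) = '000000' + '1000111' = 0000001000111 (13 bits)


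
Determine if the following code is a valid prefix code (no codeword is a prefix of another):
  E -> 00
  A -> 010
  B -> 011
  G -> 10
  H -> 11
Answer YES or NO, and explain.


Checking each pair (does one codeword prefix another?):
  E='00' vs A='010': no prefix
  E='00' vs B='011': no prefix
  E='00' vs G='10': no prefix
  E='00' vs H='11': no prefix
  A='010' vs E='00': no prefix
  A='010' vs B='011': no prefix
  A='010' vs G='10': no prefix
  A='010' vs H='11': no prefix
  B='011' vs E='00': no prefix
  B='011' vs A='010': no prefix
  B='011' vs G='10': no prefix
  B='011' vs H='11': no prefix
  G='10' vs E='00': no prefix
  G='10' vs A='010': no prefix
  G='10' vs B='011': no prefix
  G='10' vs H='11': no prefix
  H='11' vs E='00': no prefix
  H='11' vs A='010': no prefix
  H='11' vs B='011': no prefix
  H='11' vs G='10': no prefix
No violation found over all pairs.

YES -- this is a valid prefix code. No codeword is a prefix of any other codeword.
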